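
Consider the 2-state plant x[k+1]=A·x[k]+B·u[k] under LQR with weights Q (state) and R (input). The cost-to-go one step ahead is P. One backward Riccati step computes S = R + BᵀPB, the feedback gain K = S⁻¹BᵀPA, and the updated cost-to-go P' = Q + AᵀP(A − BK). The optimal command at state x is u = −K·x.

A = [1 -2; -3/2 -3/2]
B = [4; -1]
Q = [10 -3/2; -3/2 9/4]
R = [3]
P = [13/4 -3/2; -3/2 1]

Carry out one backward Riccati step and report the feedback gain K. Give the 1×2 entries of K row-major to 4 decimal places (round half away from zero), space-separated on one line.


BᵀP = [14.5000 -7.0000]
S = R + BᵀPB = [3] + [65.0000] = [68.0000]
BᵀPA = [25.0000 -18.5000]
K = S⁻¹·BᵀPA = [0.3676 -0.2721]
A−BK = [-0.4706 -0.9118; -1.1324 -1.7721]
AᵀP(A−BK) = [0.8088 0.3015; 0.3015 1.2169]
P' = Q + AᵀP(A−BK) = [10.8088 -1.1985; -1.1985 3.4669]
tr(P') = 14.2757

0.3676 -0.2721


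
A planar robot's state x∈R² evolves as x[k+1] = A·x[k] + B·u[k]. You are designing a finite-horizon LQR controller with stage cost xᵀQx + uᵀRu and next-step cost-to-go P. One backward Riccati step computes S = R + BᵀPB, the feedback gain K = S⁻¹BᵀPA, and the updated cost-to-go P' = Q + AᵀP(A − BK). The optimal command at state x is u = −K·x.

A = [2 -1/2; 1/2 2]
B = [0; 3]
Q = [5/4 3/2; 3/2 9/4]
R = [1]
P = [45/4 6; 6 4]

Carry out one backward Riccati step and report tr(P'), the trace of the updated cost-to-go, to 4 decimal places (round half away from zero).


BᵀP = [18.0000 12.0000]
S = R + BᵀPB = [1] + [36.0000] = [37.0000]
BᵀPA = [42.0000 15.0000]
K = S⁻¹·BᵀPA = [1.1351 0.4054]
A−BK = [2.0000 -0.5000; -2.9054 0.7838]
AᵀP(A−BK) = [10.3243 -1.7770; -1.7770 0.7314]
P' = Q + AᵀP(A−BK) = [11.5743 -0.2770; -0.2770 2.9814]
tr(P') = 14.5557

14.5557


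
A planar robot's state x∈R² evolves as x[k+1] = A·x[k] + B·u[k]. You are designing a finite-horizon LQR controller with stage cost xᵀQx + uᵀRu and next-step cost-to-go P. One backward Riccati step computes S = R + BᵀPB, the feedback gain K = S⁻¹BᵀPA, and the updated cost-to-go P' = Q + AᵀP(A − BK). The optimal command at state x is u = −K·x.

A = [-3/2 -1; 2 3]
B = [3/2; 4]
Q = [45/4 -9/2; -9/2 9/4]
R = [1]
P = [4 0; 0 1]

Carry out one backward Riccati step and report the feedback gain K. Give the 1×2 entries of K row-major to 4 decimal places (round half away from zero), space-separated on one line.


BᵀP = [6.0000 4.0000]
S = R + BᵀPB = [1] + [25.0000] = [26.0000]
BᵀPA = [-1.0000 6.0000]
K = S⁻¹·BᵀPA = [-0.0385 0.2308]
A−BK = [-1.4423 -1.3462; 2.1538 2.0769]
AᵀP(A−BK) = [12.9615 12.2308; 12.2308 11.6154]
P' = Q + AᵀP(A−BK) = [24.2115 7.7308; 7.7308 13.8654]
tr(P') = 38.0769

-0.0385 0.2308


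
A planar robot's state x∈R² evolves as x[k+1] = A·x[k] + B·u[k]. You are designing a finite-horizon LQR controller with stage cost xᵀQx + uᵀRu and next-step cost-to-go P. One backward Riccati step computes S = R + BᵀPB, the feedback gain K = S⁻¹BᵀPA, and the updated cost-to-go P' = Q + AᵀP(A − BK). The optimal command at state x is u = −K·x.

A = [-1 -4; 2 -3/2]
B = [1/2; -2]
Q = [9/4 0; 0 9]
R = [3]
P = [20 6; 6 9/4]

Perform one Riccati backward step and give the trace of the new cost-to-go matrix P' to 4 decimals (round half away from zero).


BᵀP = [-2.0000 -1.5000]
S = R + BᵀPB = [3] + [2.0000] = [5.0000]
BᵀPA = [-1.0000 10.2500]
K = S⁻¹·BᵀPA = [-0.2000 2.0500]
A−BK = [-0.9000 -5.0250; 1.6000 2.6000]
AᵀP(A−BK) = [4.8000 36.3000; 36.3000 376.0500]
P' = Q + AᵀP(A−BK) = [7.0500 36.3000; 36.3000 385.0500]
tr(P') = 392.1000

392.1000


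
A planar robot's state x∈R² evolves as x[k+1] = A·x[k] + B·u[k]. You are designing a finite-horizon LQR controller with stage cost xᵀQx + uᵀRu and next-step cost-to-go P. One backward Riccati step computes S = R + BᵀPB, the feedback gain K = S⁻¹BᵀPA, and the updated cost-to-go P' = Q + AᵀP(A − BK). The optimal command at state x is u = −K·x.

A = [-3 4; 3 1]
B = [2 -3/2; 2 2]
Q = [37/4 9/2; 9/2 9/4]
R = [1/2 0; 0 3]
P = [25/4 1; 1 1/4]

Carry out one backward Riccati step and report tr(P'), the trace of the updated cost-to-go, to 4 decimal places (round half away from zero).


15.5776

BᵀP = [14.5000 2.5000; -7.3750 -1.0000]
S = R + BᵀPB = [1/2 0; 0 3] + [34.0000 -16.7500; -16.7500 9.0625] = [34.5000 -16.7500; -16.7500 12.0625]
BᵀPA = [-36.0000 60.5000; 19.1250 -30.5000]
K = S⁻¹·BᵀPA = [-0.8401 1.6144; 0.4190 -0.2867]
A−BK = [-0.6914 0.3411; 3.8421 -1.6555]
AᵀP(A−BK) = [2.2448 -1.6474; -1.6474 1.8327]
P' = Q + AᵀP(A−BK) = [11.4948 2.8526; 2.8526 4.0827]
tr(P') = 15.5776


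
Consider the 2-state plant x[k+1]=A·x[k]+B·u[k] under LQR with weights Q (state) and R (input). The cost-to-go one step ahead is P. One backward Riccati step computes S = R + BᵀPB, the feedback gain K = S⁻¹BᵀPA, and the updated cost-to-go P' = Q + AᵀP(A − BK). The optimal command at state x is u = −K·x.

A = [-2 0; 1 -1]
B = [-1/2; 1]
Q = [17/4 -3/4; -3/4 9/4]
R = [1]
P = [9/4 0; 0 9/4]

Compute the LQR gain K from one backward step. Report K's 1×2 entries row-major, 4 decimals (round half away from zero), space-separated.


1.1803 -0.5902

BᵀP = [-1.1250 2.2500]
S = R + BᵀPB = [1] + [2.8125] = [3.8125]
BᵀPA = [4.5000 -2.2500]
K = S⁻¹·BᵀPA = [1.1803 -0.5902]
A−BK = [-1.4098 -0.2951; -0.1803 -0.4098]
AᵀP(A−BK) = [5.9385 0.4057; 0.4057 0.9221]
P' = Q + AᵀP(A−BK) = [10.1885 -0.3443; -0.3443 3.1721]
tr(P') = 13.3607


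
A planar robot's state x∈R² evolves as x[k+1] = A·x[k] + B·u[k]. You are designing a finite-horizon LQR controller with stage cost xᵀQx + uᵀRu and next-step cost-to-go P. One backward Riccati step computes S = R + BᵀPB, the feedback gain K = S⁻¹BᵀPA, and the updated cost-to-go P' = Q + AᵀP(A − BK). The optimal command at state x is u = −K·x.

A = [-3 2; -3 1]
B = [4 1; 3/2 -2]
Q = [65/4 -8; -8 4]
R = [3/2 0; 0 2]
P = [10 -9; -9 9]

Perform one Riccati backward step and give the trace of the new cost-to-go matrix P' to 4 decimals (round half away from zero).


BᵀP = [26.5000 -22.5000; 28.0000 -27.0000]
S = R + BᵀPB = [3/2 0; 0 2] + [72.2500 71.5000; 71.5000 82.0000] = [73.7500 71.5000; 71.5000 84.0000]
BᵀPA = [-12.0000 30.5000; -3.0000 29.0000]
K = S⁻¹·BᵀPA = [-0.7329 0.4512; 0.5881 -0.0388]
A−BK = [-0.6567 0.2341; -0.7245 0.2457]
AᵀP(A−BK) = [1.9700 -0.7024; -0.7024 0.3644]
P' = Q + AᵀP(A−BK) = [18.2200 -8.7024; -8.7024 4.3644]
tr(P') = 22.5843

22.5843


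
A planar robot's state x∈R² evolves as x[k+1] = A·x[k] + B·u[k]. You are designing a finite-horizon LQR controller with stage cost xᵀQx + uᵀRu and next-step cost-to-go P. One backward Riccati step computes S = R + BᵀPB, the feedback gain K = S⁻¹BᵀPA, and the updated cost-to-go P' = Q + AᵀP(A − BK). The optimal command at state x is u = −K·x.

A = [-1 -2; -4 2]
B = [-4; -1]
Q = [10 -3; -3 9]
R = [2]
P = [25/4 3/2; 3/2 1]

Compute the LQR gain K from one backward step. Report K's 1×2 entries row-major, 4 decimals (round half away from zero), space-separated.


0.4739 0.3391

BᵀP = [-26.5000 -7.0000]
S = R + BᵀPB = [2] + [113.0000] = [115.0000]
BᵀPA = [54.5000 39.0000]
K = S⁻¹·BᵀPA = [0.4739 0.3391]
A−BK = [0.8957 -0.6435; -3.5261 2.3391]
AᵀP(A−BK) = [8.4217 -4.9826; -4.9826 3.7739]
P' = Q + AᵀP(A−BK) = [18.4217 -7.9826; -7.9826 12.7739]
tr(P') = 31.1957


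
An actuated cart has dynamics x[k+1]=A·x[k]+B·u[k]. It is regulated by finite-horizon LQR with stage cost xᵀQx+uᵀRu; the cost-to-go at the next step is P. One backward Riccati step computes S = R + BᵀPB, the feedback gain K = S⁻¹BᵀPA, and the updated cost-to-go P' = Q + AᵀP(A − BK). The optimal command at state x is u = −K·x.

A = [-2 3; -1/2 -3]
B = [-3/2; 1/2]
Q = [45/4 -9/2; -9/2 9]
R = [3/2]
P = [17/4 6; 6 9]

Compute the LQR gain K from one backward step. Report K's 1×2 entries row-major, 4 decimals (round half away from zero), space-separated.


2.0870 0.7826

BᵀP = [-3.3750 -4.5000]
S = R + BᵀPB = [3/2] + [2.8125] = [4.3125]
BᵀPA = [9.0000 3.3750]
K = S⁻¹·BᵀPA = [2.0870 0.7826]
A−BK = [1.1304 4.1739; -1.5435 -3.3913]
AᵀP(A−BK) = [12.4674 7.9565; 7.9565 8.6087]
P' = Q + AᵀP(A−BK) = [23.7174 3.4565; 3.4565 17.6087]
tr(P') = 41.3261


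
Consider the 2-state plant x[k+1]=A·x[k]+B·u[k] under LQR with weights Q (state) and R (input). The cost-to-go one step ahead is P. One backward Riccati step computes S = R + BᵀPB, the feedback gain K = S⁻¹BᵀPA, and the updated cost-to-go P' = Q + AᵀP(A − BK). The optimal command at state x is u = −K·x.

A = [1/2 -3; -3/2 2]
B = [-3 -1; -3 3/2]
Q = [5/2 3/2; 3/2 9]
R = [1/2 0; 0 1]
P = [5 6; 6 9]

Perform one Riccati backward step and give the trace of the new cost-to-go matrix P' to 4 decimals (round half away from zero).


14.7113

BᵀP = [-33.0000 -45.0000; 4.0000 7.5000]
S = R + BᵀPB = [1/2 0; 0 1] + [234.0000 -34.5000; -34.5000 7.2500] = [234.5000 -34.5000; -34.5000 8.2500]
BᵀPA = [51.0000 9.0000; -9.2500 3.0000]
K = S⁻¹·BᵀPA = [0.1365 0.2388; -0.5503 1.3622]
A−BK = [0.3593 -0.9214; -0.2650 0.6730]
AᵀP(A−BK) = [0.4471 -1.0778; -1.0778 2.7642]
P' = Q + AᵀP(A−BK) = [2.9471 0.4222; 0.4222 11.7642]
tr(P') = 14.7113


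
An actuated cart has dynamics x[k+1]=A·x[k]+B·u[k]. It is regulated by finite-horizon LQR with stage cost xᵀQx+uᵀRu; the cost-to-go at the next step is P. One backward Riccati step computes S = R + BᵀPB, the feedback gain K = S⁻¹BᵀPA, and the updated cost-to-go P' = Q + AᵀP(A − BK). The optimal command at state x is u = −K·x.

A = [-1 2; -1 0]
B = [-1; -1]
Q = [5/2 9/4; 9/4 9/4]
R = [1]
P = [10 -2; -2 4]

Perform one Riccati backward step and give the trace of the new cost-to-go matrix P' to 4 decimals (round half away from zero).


BᵀP = [-8.0000 -2.0000]
S = R + BᵀPB = [1] + [10.0000] = [11.0000]
BᵀPA = [10.0000 -16.0000]
K = S⁻¹·BᵀPA = [0.9091 -1.4545]
A−BK = [-0.0909 0.5455; -0.0909 -1.4545]
AᵀP(A−BK) = [0.9091 -1.4545; -1.4545 16.7273]
P' = Q + AᵀP(A−BK) = [3.4091 0.7955; 0.7955 18.9773]
tr(P') = 22.3864

22.3864


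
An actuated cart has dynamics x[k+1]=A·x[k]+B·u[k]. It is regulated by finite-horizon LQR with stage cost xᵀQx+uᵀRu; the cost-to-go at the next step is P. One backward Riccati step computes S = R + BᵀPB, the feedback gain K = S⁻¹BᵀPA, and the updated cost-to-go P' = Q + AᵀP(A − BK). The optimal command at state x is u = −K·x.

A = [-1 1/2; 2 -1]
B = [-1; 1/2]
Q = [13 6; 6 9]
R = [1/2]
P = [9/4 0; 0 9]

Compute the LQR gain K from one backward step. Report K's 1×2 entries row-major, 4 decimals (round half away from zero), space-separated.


2.2500 -1.1250

BᵀP = [-2.2500 4.5000]
S = R + BᵀPB = [1/2] + [4.5000] = [5.0000]
BᵀPA = [11.2500 -5.6250]
K = S⁻¹·BᵀPA = [2.2500 -1.1250]
A−BK = [1.2500 -0.6250; 0.8750 -0.4375]
AᵀP(A−BK) = [12.9375 -6.4688; -6.4688 3.2344]
P' = Q + AᵀP(A−BK) = [25.9375 -0.4688; -0.4688 12.2344]
tr(P') = 38.1719


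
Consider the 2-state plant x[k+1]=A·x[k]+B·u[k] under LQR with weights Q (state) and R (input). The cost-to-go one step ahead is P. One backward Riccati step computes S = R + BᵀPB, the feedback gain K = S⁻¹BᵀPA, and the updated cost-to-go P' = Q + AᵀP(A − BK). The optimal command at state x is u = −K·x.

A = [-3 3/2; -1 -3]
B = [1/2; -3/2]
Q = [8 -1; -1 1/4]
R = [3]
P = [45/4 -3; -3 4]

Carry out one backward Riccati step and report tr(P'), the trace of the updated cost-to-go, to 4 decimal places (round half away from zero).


83.1723

BᵀP = [10.1250 -7.5000]
S = R + BᵀPB = [3] + [16.3125] = [19.3125]
BᵀPA = [-22.8750 37.6875]
K = S⁻¹·BᵀPA = [-1.1845 1.9515]
A−BK = [-2.4078 0.5243; -2.7767 -0.0728]
AᵀP(A−BK) = [60.1553 -16.4854; -16.4854 14.7670]
P' = Q + AᵀP(A−BK) = [68.1553 -17.4854; -17.4854 15.0170]
tr(P') = 83.1723


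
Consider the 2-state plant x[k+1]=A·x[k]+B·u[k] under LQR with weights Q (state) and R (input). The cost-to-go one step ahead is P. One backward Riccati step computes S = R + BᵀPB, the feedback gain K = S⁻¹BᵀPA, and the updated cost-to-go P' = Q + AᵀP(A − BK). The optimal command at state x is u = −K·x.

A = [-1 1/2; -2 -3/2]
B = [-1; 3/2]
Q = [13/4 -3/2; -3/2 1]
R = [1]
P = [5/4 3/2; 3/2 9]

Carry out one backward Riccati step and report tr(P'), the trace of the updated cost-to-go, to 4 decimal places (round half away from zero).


BᵀP = [1.0000 12.0000]
S = R + BᵀPB = [1] + [17.0000] = [18.0000]
BᵀPA = [-25.0000 -17.5000]
K = S⁻¹·BᵀPA = [-1.3889 -0.9722]
A−BK = [-2.3889 -0.4722; 0.0833 -0.0417]
AᵀP(A−BK) = [8.5278 2.8194; 2.8194 1.2986]
P' = Q + AᵀP(A−BK) = [11.7778 1.3194; 1.3194 2.2986]
tr(P') = 14.0764

14.0764


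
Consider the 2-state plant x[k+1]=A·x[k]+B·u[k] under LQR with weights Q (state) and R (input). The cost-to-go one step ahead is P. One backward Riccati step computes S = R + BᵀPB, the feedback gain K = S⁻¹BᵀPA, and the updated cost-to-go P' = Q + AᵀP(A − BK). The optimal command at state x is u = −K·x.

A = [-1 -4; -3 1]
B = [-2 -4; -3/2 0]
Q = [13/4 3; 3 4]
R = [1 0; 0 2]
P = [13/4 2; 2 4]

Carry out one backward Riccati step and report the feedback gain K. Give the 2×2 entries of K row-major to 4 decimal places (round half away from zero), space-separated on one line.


BᵀP = [-9.5000 -10.0000; -13.0000 -8.0000]
S = R + BᵀPB = [1 0; 0 2] + [34.0000 38.0000; 38.0000 52.0000] = [35.0000 38.0000; 38.0000 54.0000]
BᵀPA = [39.5000 28.0000; 37.0000 44.0000]
K = S⁻¹·BᵀPA = [1.6300 -0.3587; -0.4619 1.0673]
A−BK = [0.4126 -0.4484; -0.5549 0.4619]
AᵀP(A−BK) = [3.9529 -2.3184; -2.3184 3.0852]
P' = Q + AᵀP(A−BK) = [7.2029 0.6816; 0.6816 7.0852]
tr(P') = 14.2881

1.6300 -0.3587 -0.4619 1.0673


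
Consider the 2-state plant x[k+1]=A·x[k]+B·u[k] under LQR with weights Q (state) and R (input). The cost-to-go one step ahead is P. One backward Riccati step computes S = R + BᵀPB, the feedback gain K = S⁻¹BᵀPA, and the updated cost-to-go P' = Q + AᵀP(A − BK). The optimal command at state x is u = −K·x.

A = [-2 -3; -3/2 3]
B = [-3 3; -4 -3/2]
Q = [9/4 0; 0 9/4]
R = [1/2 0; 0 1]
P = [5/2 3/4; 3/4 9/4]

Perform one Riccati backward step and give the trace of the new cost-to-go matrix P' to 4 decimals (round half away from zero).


6.2143

BᵀP = [-10.5000 -11.2500; 6.3750 -1.1250]
S = R + BᵀPB = [1/2 0; 0 1] + [76.5000 -14.6250; -14.6250 20.8125] = [77.0000 -14.6250; -14.6250 21.8125]
BᵀPA = [37.8750 -2.2500; -11.0625 -22.5000]
K = S⁻¹·BᵀPA = [0.4533 -0.2580; -0.2032 -1.2045]
A−BK = [-0.0304 -0.1605; 0.0083 0.1613]
AᵀP(A−BK) = [0.1461 0.1969; 0.1969 1.5682]
P' = Q + AᵀP(A−BK) = [2.3961 0.1969; 0.1969 3.8182]
tr(P') = 6.2143


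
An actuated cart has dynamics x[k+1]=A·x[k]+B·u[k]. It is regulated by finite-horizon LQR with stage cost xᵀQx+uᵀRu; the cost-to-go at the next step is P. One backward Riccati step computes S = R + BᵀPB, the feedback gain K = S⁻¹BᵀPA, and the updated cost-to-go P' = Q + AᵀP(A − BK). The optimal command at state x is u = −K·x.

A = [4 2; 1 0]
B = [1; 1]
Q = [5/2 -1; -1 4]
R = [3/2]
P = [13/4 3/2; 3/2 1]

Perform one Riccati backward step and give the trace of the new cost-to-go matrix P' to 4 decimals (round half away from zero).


BᵀP = [4.7500 2.5000]
S = R + BᵀPB = [3/2] + [7.2500] = [8.7500]
BᵀPA = [21.5000 9.5000]
K = S⁻¹·BᵀPA = [2.4571 1.0857]
A−BK = [1.5429 0.9143; -1.4571 -1.0857]
AᵀP(A−BK) = [12.1714 5.6571; 5.6571 2.6857]
P' = Q + AᵀP(A−BK) = [14.6714 4.6571; 4.6571 6.6857]
tr(P') = 21.3571

21.3571


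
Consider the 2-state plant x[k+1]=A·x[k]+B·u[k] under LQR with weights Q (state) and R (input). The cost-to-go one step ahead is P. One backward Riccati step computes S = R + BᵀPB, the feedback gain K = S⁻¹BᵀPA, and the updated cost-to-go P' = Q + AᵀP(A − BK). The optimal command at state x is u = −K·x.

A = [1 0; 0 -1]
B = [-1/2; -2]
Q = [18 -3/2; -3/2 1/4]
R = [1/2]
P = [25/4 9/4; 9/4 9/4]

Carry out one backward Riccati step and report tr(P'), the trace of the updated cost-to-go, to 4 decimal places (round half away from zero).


20.9809

BᵀP = [-7.6250 -5.6250]
S = R + BᵀPB = [1/2] + [15.0625] = [15.5625]
BᵀPA = [-7.6250 5.6250]
K = S⁻¹·BᵀPA = [-0.4900 0.3614]
A−BK = [0.7550 0.1807; -0.9799 -0.2771]
AᵀP(A−BK) = [2.5141 0.5060; 0.5060 0.2169]
P' = Q + AᵀP(A−BK) = [20.5141 -0.9940; -0.9940 0.4669]
tr(P') = 20.9809


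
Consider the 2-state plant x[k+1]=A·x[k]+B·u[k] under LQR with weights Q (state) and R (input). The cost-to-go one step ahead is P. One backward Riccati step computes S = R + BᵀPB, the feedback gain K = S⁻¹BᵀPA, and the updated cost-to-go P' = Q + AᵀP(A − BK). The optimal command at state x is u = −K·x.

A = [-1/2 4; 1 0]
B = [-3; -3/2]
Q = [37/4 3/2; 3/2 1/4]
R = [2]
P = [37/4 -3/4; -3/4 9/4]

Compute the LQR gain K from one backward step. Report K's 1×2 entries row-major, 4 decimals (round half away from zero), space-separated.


BᵀP = [-26.6250 -1.1250]
S = R + BᵀPB = [2] + [81.5625] = [83.5625]
BᵀPA = [12.1875 -106.5000]
K = S⁻¹·BᵀPA = [0.1458 -1.2745]
A−BK = [-0.0625 0.1765; 1.2188 -1.9117]
AᵀP(A−BK) = [3.5350 -5.9671; -5.9671 12.2663]
P' = Q + AᵀP(A−BK) = [12.7850 -4.4671; -4.4671 12.5163]
tr(P') = 25.3012

0.1458 -1.2745


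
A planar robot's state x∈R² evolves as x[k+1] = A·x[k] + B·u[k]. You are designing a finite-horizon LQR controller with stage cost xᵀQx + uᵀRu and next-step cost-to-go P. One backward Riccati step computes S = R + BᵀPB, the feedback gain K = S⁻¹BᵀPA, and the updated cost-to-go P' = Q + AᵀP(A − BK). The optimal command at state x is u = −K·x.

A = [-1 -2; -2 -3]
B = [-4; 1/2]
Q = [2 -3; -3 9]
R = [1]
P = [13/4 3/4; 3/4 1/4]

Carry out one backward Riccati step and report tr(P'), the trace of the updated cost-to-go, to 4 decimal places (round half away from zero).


BᵀP = [-12.6250 -2.8750]
S = R + BᵀPB = [1] + [49.0625] = [50.0625]
BᵀPA = [18.3750 33.8750]
K = S⁻¹·BᵀPA = [0.3670 0.6767]
A−BK = [0.4682 0.7066; -2.1835 -3.3383]
AᵀP(A−BK) = [0.5056 0.8165; 0.8165 1.3283]
P' = Q + AᵀP(A−BK) = [2.5056 -2.1835; -2.1835 10.3283]
tr(P') = 12.8340

12.8340


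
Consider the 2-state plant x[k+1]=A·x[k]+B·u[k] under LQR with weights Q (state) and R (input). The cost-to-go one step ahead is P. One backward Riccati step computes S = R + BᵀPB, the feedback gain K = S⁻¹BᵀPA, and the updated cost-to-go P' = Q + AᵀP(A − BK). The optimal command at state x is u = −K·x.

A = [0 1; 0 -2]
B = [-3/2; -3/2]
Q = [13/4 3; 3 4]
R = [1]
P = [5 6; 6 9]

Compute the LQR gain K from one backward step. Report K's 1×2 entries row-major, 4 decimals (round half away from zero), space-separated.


0.0000 0.4790

BᵀP = [-16.5000 -22.5000]
S = R + BᵀPB = [1] + [58.5000] = [59.5000]
BᵀPA = [0.0000 28.5000]
K = S⁻¹·BᵀPA = [0.0000 0.4790]
A−BK = [0.0000 1.7185; 0.0000 -1.2815]
AᵀP(A−BK) = [0.0000 0.0000; 0.0000 3.3487]
P' = Q + AᵀP(A−BK) = [3.2500 3.0000; 3.0000 7.3487]
tr(P') = 10.5987


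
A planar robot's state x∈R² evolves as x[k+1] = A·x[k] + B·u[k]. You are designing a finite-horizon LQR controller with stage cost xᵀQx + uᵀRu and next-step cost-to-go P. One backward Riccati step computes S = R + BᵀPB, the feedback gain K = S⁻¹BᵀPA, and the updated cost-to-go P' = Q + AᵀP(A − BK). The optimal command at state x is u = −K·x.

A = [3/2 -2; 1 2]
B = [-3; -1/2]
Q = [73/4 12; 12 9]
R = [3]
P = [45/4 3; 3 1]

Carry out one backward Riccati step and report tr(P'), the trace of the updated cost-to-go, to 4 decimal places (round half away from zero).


BᵀP = [-35.2500 -9.5000]
S = R + BᵀPB = [3] + [110.5000] = [113.5000]
BᵀPA = [-62.3750 51.5000]
K = S⁻¹·BᵀPA = [-0.5496 0.4537]
A−BK = [-0.1487 -0.6388; 0.7252 2.2269]
AᵀP(A−BK) = [1.0337 -0.4477; -0.4477 1.6322]
P' = Q + AᵀP(A−BK) = [19.2837 11.5523; 11.5523 10.6322]
tr(P') = 29.9159

29.9159


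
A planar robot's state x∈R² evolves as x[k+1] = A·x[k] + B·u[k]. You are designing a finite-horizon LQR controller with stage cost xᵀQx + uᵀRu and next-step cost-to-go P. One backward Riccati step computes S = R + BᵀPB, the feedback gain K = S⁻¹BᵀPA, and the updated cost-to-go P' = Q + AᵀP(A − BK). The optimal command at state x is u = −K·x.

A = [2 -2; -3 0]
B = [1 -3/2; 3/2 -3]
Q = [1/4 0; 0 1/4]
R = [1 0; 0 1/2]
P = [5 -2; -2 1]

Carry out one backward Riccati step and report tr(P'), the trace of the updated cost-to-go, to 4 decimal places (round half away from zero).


52.6270

BᵀP = [2.0000 -0.5000; -1.5000 0.0000]
S = R + BᵀPB = [1 0; 0 1/2] + [1.2500 -1.5000; -1.5000 2.2500] = [2.2500 -1.5000; -1.5000 2.7500]
BᵀPA = [5.5000 -4.0000; -3.0000 3.0000]
K = S⁻¹·BᵀPA = [2.6984 -1.6508; 0.3810 0.1905]
A−BK = [-0.1270 -0.0635; -5.9048 3.0476]
AᵀP(A−BK) = [39.3016 -22.3492; -22.3492 12.8254]
P' = Q + AᵀP(A−BK) = [39.5516 -22.3492; -22.3492 13.0754]
tr(P') = 52.6270


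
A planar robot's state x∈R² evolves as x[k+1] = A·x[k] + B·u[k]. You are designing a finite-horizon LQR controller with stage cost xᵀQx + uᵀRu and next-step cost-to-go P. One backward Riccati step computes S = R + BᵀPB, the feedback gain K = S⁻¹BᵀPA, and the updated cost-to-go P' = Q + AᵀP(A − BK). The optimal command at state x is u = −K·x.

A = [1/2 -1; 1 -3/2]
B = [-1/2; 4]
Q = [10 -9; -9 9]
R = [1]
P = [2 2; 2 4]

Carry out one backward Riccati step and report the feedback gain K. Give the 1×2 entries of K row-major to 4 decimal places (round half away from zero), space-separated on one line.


0.3217 -0.5130

BᵀP = [7.0000 15.0000]
S = R + BᵀPB = [1] + [56.5000] = [57.5000]
BᵀPA = [18.5000 -29.5000]
K = S⁻¹·BᵀPA = [0.3217 -0.5130]
A−BK = [0.6609 -1.2565; -0.2870 0.5522]
AᵀP(A−BK) = [0.5478 -1.0087; -1.0087 1.8652]
P' = Q + AᵀP(A−BK) = [10.5478 -10.0087; -10.0087 10.8652]
tr(P') = 21.4130


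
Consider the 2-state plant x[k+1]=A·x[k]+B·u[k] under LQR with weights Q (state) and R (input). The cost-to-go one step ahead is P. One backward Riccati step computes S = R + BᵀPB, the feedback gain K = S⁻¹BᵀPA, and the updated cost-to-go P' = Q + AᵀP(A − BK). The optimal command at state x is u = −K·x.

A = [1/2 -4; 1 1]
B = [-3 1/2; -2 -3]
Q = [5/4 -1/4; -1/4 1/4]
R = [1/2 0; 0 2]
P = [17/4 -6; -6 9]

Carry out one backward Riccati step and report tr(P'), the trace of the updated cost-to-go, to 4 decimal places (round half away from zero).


4.5116

BᵀP = [-0.7500 0.0000; 20.1250 -30.0000]
S = R + BᵀPB = [1/2 0; 0 2] + [2.2500 -0.3750; -0.3750 100.0625] = [2.7500 -0.3750; -0.3750 102.0625]
BᵀPA = [-0.3750 3.0000; -19.9375 -110.5000]
K = S⁻¹·BᵀPA = [-0.1631 0.9437; -0.1959 -1.0792]
A−BK = [0.1087 -0.6292; 0.0860 -0.3501]
AᵀP(A−BK) = [0.0947 0.3373; 0.3373 2.9169]
P' = Q + AᵀP(A−BK) = [1.3447 0.0873; 0.0873 3.1669]
tr(P') = 4.5116


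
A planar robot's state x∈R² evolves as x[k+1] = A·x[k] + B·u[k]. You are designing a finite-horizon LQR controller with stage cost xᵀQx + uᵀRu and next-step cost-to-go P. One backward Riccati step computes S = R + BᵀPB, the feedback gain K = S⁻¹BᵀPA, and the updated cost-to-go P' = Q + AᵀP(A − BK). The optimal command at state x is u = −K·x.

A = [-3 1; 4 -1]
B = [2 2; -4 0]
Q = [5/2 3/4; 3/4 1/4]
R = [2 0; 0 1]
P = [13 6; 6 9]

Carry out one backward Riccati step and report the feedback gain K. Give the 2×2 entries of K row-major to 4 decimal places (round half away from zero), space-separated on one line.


BᵀP = [2.0000 -24.0000; 26.0000 12.0000]
S = R + BᵀPB = [2 0; 0 1] + [100.0000 4.0000; 4.0000 52.0000] = [102.0000 4.0000; 4.0000 53.0000]
BᵀPA = [-102.0000 26.0000; -30.0000 14.0000]
K = S⁻¹·BᵀPA = [-0.9807 0.2453; -0.4920 0.2456]
A−BK = [-0.0545 0.0182; 0.0772 -0.0189]
AᵀP(A−BK) = [2.2074 -0.6134; -0.6134 0.1840]
P' = Q + AᵀP(A−BK) = [4.7074 0.1366; 0.1366 0.4340]
tr(P') = 5.1415

-0.9807 0.2453 -0.4920 0.2456


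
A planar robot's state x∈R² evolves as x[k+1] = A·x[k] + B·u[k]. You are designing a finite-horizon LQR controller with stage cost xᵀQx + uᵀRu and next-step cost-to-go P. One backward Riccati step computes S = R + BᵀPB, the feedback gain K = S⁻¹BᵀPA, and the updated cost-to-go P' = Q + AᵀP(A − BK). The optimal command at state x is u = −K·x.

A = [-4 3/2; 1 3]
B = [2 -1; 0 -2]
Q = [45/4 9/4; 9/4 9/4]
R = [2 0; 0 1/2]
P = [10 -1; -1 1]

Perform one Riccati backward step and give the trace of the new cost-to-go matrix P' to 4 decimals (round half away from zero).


BᵀP = [20.0000 -2.0000; -8.0000 -1.0000]
S = R + BᵀPB = [2 0; 0 1/2] + [40.0000 -16.0000; -16.0000 10.0000] = [42.0000 -16.0000; -16.0000 10.5000]
BᵀPA = [-82.0000 24.0000; 31.0000 -15.0000]
K = S⁻¹·BᵀPA = [-1.9730 0.0649; -0.0541 -1.3297]
A−BK = [-0.1081 0.0405; 0.8919 0.3405]
AᵀP(A−BK) = [8.8919 0.0405; 0.0405 0.9973]
P' = Q + AᵀP(A−BK) = [20.1419 2.2905; 2.2905 3.2473]
tr(P') = 23.3892

23.3892


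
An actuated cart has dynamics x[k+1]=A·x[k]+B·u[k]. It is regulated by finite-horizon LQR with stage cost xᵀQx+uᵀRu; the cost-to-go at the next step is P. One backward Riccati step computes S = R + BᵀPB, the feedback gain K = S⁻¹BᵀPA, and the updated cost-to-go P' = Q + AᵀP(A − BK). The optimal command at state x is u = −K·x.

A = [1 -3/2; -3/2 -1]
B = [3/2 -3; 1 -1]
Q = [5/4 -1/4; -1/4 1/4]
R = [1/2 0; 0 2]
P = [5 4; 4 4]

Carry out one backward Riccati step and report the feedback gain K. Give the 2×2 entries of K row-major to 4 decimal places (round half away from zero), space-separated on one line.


-0.3960 -0.6287 -0.1683 0.2203

BᵀP = [11.5000 10.0000; -19.0000 -16.0000]
S = R + BᵀPB = [1/2 0; 0 2] + [27.2500 -44.5000; -44.5000 73.0000] = [27.7500 -44.5000; -44.5000 75.0000]
BᵀPA = [-3.5000 -27.2500; 5.0000 44.5000]
K = S⁻¹·BᵀPA = [-0.3960 -0.6287; -0.1683 0.2203]
A−BK = [1.0891 0.1040; -1.2723 -0.1510]
AᵀP(A−BK) = [1.4554 0.1980; 0.1980 0.3144]
P' = Q + AᵀP(A−BK) = [2.7054 -0.0520; -0.0520 0.5644]
tr(P') = 3.2698


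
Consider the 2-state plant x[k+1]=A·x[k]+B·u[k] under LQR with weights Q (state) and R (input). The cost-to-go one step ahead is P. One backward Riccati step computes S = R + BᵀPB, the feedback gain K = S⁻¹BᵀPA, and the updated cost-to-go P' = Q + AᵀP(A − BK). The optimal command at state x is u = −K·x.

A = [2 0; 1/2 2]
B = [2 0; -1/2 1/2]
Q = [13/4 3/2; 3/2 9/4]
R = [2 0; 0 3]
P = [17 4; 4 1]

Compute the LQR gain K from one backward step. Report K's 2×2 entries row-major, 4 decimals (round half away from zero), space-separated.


1.0850 0.2390 0.0558 0.0319

BᵀP = [32.0000 7.5000; 2.0000 0.5000]
S = R + BᵀPB = [2 0; 0 3] + [60.2500 3.7500; 3.7500 0.2500] = [62.2500 3.7500; 3.7500 3.2500]
BᵀPA = [67.7500 15.0000; 4.2500 1.0000]
K = S⁻¹·BᵀPA = [1.0850 0.2390; 0.0558 0.0319]
A−BK = [-0.1700 -0.4781; 1.0146 2.1036]
AᵀP(A−BK) = [2.5046 0.6693; 0.6693 0.3825]
P' = Q + AᵀP(A−BK) = [5.7546 2.1693; 2.1693 2.6325]
tr(P') = 8.3871


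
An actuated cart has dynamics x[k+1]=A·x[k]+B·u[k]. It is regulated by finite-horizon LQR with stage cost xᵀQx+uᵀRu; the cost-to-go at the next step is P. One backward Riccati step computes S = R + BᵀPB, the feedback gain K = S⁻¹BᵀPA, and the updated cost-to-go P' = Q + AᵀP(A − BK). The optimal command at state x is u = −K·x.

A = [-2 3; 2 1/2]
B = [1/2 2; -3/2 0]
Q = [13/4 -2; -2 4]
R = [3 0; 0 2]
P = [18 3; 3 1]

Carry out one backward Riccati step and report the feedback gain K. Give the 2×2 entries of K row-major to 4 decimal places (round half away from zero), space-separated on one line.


-0.4098 0.0000 -0.7610 1.5000

BᵀP = [4.5000 0.0000; 36.0000 6.0000]
S = R + BᵀPB = [3 0; 0 2] + [2.2500 9.0000; 9.0000 72.0000] = [5.2500 9.0000; 9.0000 74.0000]
BᵀPA = [-9.0000 13.5000; -60.0000 111.0000]
K = S⁻¹·BᵀPA = [-0.4098 0.0000; -0.7610 1.5000]
A−BK = [-0.2732 0.0000; 1.3854 0.5000]
AᵀP(A−BK) = [2.6537 -2.0000; -2.0000 4.7500]
P' = Q + AᵀP(A−BK) = [5.9037 -4.0000; -4.0000 8.7500]
tr(P') = 14.6537


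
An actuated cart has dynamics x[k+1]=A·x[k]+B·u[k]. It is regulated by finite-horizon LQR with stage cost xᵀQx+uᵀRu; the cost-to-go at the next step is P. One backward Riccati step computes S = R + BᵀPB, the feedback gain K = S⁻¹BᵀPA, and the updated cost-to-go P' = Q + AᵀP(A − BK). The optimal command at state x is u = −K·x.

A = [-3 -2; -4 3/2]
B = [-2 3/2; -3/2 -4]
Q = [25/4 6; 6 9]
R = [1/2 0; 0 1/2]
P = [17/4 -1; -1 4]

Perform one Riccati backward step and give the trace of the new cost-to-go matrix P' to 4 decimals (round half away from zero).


17.1358

BᵀP = [-7.0000 -4.0000; 10.3750 -17.5000]
S = R + BᵀPB = [1/2 0; 0 1/2] + [20.0000 5.5000; 5.5000 85.5625] = [20.5000 5.5000; 5.5000 86.0625]
BᵀPA = [37.0000 8.0000; 38.8750 -47.0000]
K = S⁻¹·BᵀPA = [1.7131 0.5461; 0.3422 -0.5810]
A−BK = [-0.0872 -0.0362; -0.0615 -0.0049]
AᵀP(A−BK) = [1.5626 0.3803; 0.3803 0.3232]
P' = Q + AᵀP(A−BK) = [7.8126 6.3803; 6.3803 9.3232]
tr(P') = 17.1358


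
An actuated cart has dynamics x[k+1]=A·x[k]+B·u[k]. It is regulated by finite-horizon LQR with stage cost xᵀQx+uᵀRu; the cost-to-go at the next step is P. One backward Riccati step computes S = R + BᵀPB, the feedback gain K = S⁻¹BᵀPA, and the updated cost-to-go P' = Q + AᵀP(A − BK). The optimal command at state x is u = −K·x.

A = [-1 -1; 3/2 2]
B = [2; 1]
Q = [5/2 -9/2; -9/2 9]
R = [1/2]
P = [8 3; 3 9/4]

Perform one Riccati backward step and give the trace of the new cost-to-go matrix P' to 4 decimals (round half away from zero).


19.4900

BᵀP = [19.0000 8.2500]
S = R + BᵀPB = [1/2] + [46.2500] = [46.7500]
BᵀPA = [-6.6250 -2.5000]
K = S⁻¹·BᵀPA = [-0.1417 -0.0535]
A−BK = [-0.7166 -0.8930; 1.6417 2.0535]
AᵀP(A−BK) = [3.1237 3.8957; 3.8957 4.8663]
P' = Q + AᵀP(A−BK) = [5.6237 -0.6043; -0.6043 13.8663]
tr(P') = 19.4900


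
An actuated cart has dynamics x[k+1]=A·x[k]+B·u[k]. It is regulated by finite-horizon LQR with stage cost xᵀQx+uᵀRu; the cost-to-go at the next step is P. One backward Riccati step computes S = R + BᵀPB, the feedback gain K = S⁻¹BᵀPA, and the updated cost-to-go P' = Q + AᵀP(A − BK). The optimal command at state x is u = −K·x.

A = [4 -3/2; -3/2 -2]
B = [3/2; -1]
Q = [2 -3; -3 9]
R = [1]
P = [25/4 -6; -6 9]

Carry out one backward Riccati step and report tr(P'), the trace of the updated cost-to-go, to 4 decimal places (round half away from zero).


BᵀP = [15.3750 -18.0000]
S = R + BᵀPB = [1] + [41.0625] = [42.0625]
BᵀPA = [88.5000 12.9375]
K = S⁻¹·BᵀPA = [2.1040 0.3076]
A−BK = [0.8440 -1.9614; 0.6040 -1.6924]
AᵀP(A−BK) = [6.0449 -3.2207; -3.2207 10.0832]
P' = Q + AᵀP(A−BK) = [8.0449 -6.2207; -6.2207 19.0832]
tr(P') = 27.1282

27.1282


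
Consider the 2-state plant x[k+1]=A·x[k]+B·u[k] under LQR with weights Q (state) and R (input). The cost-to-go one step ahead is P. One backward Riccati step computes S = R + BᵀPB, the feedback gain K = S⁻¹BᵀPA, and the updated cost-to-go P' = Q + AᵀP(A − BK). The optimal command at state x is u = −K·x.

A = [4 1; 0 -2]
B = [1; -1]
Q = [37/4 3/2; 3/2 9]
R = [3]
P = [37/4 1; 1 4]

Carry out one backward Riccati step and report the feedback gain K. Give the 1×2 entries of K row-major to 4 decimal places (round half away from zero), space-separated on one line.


2.3158 1.0000

BᵀP = [8.2500 -3.0000]
S = R + BᵀPB = [3] + [11.2500] = [14.2500]
BᵀPA = [33.0000 14.2500]
K = S⁻¹·BᵀPA = [2.3158 1.0000]
A−BK = [1.6842 0.0000; 2.3158 -1.0000]
AᵀP(A−BK) = [71.5789 -4.0000; -4.0000 7.0000]
P' = Q + AᵀP(A−BK) = [80.8289 -2.5000; -2.5000 16.0000]
tr(P') = 96.8289


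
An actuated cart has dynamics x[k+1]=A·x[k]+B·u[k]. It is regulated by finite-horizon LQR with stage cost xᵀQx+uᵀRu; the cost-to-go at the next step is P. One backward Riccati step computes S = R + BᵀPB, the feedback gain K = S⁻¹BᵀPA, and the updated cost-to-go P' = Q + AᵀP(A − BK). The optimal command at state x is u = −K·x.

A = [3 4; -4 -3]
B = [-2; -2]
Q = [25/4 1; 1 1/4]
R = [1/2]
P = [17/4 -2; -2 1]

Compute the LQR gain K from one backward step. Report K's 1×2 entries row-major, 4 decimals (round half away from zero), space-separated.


-3.9091 -4.3636

BᵀP = [-4.5000 2.0000]
S = R + BᵀPB = [1/2] + [5.0000] = [5.5000]
BᵀPA = [-21.5000 -24.0000]
K = S⁻¹·BᵀPA = [-3.9091 -4.3636]
A−BK = [-4.8182 -4.7273; -11.8182 -11.7273]
AᵀP(A−BK) = [18.2045 19.1818; 19.1818 20.2727]
P' = Q + AᵀP(A−BK) = [24.4545 20.1818; 20.1818 20.5227]
tr(P') = 44.9773


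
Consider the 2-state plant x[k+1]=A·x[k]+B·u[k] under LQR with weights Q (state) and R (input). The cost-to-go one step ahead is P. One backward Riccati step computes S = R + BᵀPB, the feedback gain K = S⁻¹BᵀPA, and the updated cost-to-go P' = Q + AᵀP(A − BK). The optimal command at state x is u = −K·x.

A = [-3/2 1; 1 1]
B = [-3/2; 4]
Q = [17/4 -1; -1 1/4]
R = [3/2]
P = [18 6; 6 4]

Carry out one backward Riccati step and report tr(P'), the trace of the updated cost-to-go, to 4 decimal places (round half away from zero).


BᵀP = [-3.0000 7.0000]
S = R + BᵀPB = [3/2] + [32.5000] = [34.0000]
BᵀPA = [11.5000 4.0000]
K = S⁻¹·BᵀPA = [0.3382 0.1176]
A−BK = [-0.9926 1.1765; -0.3529 0.5294]
AᵀP(A−BK) = [22.6103 -27.3529; -27.3529 33.5294]
P' = Q + AᵀP(A−BK) = [26.8603 -28.3529; -28.3529 33.7794]
tr(P') = 60.6397

60.6397


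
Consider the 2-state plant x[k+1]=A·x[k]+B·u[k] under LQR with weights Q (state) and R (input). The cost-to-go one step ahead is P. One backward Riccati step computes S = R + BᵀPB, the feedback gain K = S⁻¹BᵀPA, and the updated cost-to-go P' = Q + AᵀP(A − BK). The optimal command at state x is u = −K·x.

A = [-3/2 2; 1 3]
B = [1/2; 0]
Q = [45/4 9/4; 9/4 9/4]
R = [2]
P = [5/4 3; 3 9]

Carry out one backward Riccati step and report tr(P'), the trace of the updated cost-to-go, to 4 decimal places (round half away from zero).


BᵀP = [0.6250 1.5000]
S = R + BᵀPB = [2] + [0.3125] = [2.3125]
BᵀPA = [0.5625 5.7500]
K = S⁻¹·BᵀPA = [0.2432 2.4865]
A−BK = [-1.6216 0.7568; 1.0000 3.0000]
AᵀP(A−BK) = [2.6757 14.3514; 14.3514 107.7027]
P' = Q + AᵀP(A−BK) = [13.9257 16.6014; 16.6014 109.9527]
tr(P') = 123.8784

123.8784


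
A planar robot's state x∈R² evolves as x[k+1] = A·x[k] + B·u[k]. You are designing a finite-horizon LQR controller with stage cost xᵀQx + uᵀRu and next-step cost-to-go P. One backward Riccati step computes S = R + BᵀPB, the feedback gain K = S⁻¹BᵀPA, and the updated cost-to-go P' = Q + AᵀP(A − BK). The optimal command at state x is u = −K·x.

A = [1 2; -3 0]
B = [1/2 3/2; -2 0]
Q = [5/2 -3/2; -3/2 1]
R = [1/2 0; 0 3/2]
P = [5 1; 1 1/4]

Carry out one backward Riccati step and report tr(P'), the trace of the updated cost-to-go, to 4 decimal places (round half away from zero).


BᵀP = [0.5000 0.0000; 7.5000 1.5000]
S = R + BᵀPB = [1/2 0; 0 3/2] + [0.2500 0.7500; 0.7500 11.2500] = [0.7500 0.7500; 0.7500 12.7500]
BᵀPA = [0.5000 1.0000; 3.0000 15.0000]
K = S⁻¹·BᵀPA = [0.4583 0.1667; 0.2083 1.1667]
A−BK = [0.4583 0.1667; -2.0833 0.3333]
AᵀP(A−BK) = [0.3958 0.4167; 0.4167 2.3333]
P' = Q + AᵀP(A−BK) = [2.8958 -1.0833; -1.0833 3.3333]
tr(P') = 6.2292

6.2292


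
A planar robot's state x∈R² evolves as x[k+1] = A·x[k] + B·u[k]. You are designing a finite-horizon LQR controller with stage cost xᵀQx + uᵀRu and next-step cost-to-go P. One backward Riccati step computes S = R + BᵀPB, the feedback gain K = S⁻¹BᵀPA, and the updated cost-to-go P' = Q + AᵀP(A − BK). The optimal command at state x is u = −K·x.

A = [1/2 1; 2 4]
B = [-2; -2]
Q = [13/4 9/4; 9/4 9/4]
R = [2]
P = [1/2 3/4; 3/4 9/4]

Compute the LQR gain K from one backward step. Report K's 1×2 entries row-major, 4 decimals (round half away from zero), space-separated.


-0.6974 -1.3947

BᵀP = [-2.5000 -6.0000]
S = R + BᵀPB = [2] + [17.0000] = [19.0000]
BᵀPA = [-13.2500 -26.5000]
K = S⁻¹·BᵀPA = [-0.6974 -1.3947]
A−BK = [-0.8947 -1.7895; 0.6053 1.2105]
AᵀP(A−BK) = [1.3849 2.7697; 2.7697 5.5395]
P' = Q + AᵀP(A−BK) = [4.6349 5.0197; 5.0197 7.7895]
tr(P') = 12.4243


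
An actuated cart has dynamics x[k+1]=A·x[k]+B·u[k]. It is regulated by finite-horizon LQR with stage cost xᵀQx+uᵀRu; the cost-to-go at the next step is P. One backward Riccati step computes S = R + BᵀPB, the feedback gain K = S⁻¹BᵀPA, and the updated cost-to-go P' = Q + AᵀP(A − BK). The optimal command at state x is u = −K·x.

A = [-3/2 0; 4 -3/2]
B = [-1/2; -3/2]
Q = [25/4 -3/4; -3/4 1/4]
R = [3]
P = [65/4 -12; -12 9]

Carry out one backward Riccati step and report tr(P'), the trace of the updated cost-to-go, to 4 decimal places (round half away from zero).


BᵀP = [9.8750 -7.5000]
S = R + BᵀPB = [3] + [6.3125] = [9.3125]
BᵀPA = [-44.8125 11.2500]
K = S⁻¹·BᵀPA = [-4.8121 1.2081]
A−BK = [-3.9060 0.6040; -3.2181 0.3121]
AᵀP(A−BK) = [108.9211 -26.8641; -26.8641 6.6594]
P' = Q + AᵀP(A−BK) = [115.1711 -27.6141; -27.6141 6.9094]
tr(P') = 122.0805

122.0805


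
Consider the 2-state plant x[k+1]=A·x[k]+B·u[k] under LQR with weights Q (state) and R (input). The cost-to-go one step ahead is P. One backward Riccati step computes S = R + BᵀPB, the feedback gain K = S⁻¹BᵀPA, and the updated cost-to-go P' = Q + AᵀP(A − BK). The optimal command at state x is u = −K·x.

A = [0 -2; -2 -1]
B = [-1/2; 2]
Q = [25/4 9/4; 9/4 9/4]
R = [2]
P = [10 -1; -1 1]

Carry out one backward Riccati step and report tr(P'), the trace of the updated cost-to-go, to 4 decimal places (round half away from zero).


34.5238

BᵀP = [-7.0000 2.5000]
S = R + BᵀPB = [2] + [8.5000] = [10.5000]
BᵀPA = [-5.0000 11.5000]
K = S⁻¹·BᵀPA = [-0.4762 1.0952]
A−BK = [-0.2381 -1.4524; -1.0476 -3.1905]
AᵀP(A−BK) = [1.6190 3.4762; 3.4762 24.4048]
P' = Q + AᵀP(A−BK) = [7.8690 5.7262; 5.7262 26.6548]
tr(P') = 34.5238


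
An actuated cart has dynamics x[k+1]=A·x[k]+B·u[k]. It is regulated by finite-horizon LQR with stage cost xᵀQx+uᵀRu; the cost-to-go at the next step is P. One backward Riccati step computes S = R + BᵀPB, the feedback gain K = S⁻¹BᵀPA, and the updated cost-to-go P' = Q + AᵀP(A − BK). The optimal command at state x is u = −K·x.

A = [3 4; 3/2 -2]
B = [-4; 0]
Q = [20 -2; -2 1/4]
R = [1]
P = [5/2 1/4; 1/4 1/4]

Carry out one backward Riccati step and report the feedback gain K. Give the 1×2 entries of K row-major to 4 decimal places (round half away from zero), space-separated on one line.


BᵀP = [-10.0000 -1.0000]
S = R + BᵀPB = [1] + [40.0000] = [41.0000]
BᵀPA = [-31.5000 -38.0000]
K = S⁻¹·BᵀPA = [-0.7683 -0.9268]
A−BK = [-0.0732 0.2927; 1.5000 -2.0000]
AᵀP(A−BK) = [1.1113 0.0549; 0.0549 1.7805]
P' = Q + AᵀP(A−BK) = [21.1113 -1.9451; -1.9451 2.0305]
tr(P') = 23.1418

-0.7683 -0.9268


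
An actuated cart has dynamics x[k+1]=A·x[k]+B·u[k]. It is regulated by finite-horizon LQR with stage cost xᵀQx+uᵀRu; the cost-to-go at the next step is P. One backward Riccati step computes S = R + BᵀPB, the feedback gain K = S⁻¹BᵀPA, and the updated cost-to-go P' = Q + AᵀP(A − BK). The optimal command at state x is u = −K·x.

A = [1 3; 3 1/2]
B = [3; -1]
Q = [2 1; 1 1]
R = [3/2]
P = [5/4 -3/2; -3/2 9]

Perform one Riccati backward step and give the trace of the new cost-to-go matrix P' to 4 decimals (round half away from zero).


BᵀP = [5.2500 -13.5000]
S = R + BᵀPB = [3/2] + [29.2500] = [30.7500]
BᵀPA = [-35.2500 9.0000]
K = S⁻¹·BᵀPA = [-1.1463 0.2927]
A−BK = [4.4390 2.1220; 1.8537 0.7927]
AᵀP(A−BK) = [32.8415 13.3171; 13.3171 6.3659]
P' = Q + AᵀP(A−BK) = [34.8415 14.3171; 14.3171 7.3659]
tr(P') = 42.2073

42.2073


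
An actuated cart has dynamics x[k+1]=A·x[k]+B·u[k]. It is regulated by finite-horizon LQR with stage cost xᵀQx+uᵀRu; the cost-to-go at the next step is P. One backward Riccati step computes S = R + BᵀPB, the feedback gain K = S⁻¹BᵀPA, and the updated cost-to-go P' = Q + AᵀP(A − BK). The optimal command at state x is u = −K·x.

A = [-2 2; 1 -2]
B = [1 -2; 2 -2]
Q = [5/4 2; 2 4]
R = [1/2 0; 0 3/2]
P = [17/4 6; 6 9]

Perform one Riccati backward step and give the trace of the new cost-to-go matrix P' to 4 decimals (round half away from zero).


BᵀP = [16.2500 24.0000; -20.5000 -30.0000]
S = R + BᵀPB = [1/2 0; 0 3/2] + [64.2500 -80.5000; -80.5000 101.0000] = [64.7500 -80.5000; -80.5000 102.5000]
BᵀPA = [-8.5000 -15.5000; 11.0000 19.0000]
K = S⁻¹·BᵀPA = [0.0910 -0.3783; 0.1788 -0.1117]
A−BK = [-1.7334 2.1548; 1.1756 -1.4669]
AᵀP(A−BK) = [0.8069 -0.9864; -0.9864 1.2594]
P' = Q + AᵀP(A−BK) = [2.0569 1.0136; 1.0136 5.2594]
tr(P') = 7.3162

7.3162
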